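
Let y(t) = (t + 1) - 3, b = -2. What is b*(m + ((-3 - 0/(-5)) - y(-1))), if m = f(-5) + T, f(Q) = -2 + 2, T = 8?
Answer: -16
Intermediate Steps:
f(Q) = 0
m = 8 (m = 0 + 8 = 8)
y(t) = -2 + t (y(t) = (1 + t) - 3 = -2 + t)
b*(m + ((-3 - 0/(-5)) - y(-1))) = -2*(8 + ((-3 - 0/(-5)) - (-2 - 1))) = -2*(8 + ((-3 - 0*(-1)/5) - 1*(-3))) = -2*(8 + ((-3 - 1*0) + 3)) = -2*(8 + ((-3 + 0) + 3)) = -2*(8 + (-3 + 3)) = -2*(8 + 0) = -2*8 = -16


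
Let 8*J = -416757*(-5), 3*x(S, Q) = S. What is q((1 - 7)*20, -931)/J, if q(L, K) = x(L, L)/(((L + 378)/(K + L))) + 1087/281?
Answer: 4397704/6866829315 ≈ 0.00064043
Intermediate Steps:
x(S, Q) = S/3
J = 2083785/8 (J = (-416757*(-5))/8 = (⅛)*2083785 = 2083785/8 ≈ 2.6047e+5)
q(L, K) = 1087/281 + L*(K + L)/(3*(378 + L)) (q(L, K) = (L/3)/(((L + 378)/(K + L))) + 1087/281 = (L/3)/(((378 + L)/(K + L))) + 1087*(1/281) = (L/3)/(((378 + L)/(K + L))) + 1087/281 = (L/3)*((K + L)/(378 + L)) + 1087/281 = L*(K + L)/(3*(378 + L)) + 1087/281 = 1087/281 + L*(K + L)/(3*(378 + L)))
q((1 - 7)*20, -931)/J = ((1232658 + 281*((1 - 7)*20)² + 3261*((1 - 7)*20) + 281*(-931)*((1 - 7)*20))/(843*(378 + (1 - 7)*20)))/(2083785/8) = ((1232658 + 281*(-6*20)² + 3261*(-6*20) + 281*(-931)*(-6*20))/(843*(378 - 6*20)))*(8/2083785) = ((1232658 + 281*(-120)² + 3261*(-120) + 281*(-931)*(-120))/(843*(378 - 120)))*(8/2083785) = ((1/843)*(1232658 + 281*14400 - 391320 + 31393320)/258)*(8/2083785) = ((1/843)*(1/258)*(1232658 + 4046400 - 391320 + 31393320))*(8/2083785) = ((1/843)*(1/258)*36281058)*(8/2083785) = (6046843/36249)*(8/2083785) = 4397704/6866829315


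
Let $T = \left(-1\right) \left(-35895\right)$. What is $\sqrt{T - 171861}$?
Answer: $i \sqrt{135966} \approx 368.74 i$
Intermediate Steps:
$T = 35895$
$\sqrt{T - 171861} = \sqrt{35895 - 171861} = \sqrt{-135966} = i \sqrt{135966}$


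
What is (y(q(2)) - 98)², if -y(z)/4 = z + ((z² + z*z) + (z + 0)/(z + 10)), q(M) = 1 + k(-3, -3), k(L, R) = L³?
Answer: 117007489/4 ≈ 2.9252e+7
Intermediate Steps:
q(M) = -26 (q(M) = 1 + (-3)³ = 1 - 27 = -26)
y(z) = -8*z² - 4*z - 4*z/(10 + z) (y(z) = -4*(z + ((z² + z*z) + (z + 0)/(z + 10))) = -4*(z + ((z² + z²) + z/(10 + z))) = -4*(z + (2*z² + z/(10 + z))) = -4*(z + 2*z² + z/(10 + z)) = -8*z² - 4*z - 4*z/(10 + z))
(y(q(2)) - 98)² = (-4*(-26)*(11 + 2*(-26)² + 21*(-26))/(10 - 26) - 98)² = (-4*(-26)*(11 + 2*676 - 546)/(-16) - 98)² = (-4*(-26)*(-1/16)*(11 + 1352 - 546) - 98)² = (-4*(-26)*(-1/16)*817 - 98)² = (-10621/2 - 98)² = (-10817/2)² = 117007489/4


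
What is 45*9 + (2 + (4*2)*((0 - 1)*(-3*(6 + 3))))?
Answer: 623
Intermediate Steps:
45*9 + (2 + (4*2)*((0 - 1)*(-3*(6 + 3)))) = 405 + (2 + 8*(-(-3)*9)) = 405 + (2 + 8*(-1*(-27))) = 405 + (2 + 8*27) = 405 + (2 + 216) = 405 + 218 = 623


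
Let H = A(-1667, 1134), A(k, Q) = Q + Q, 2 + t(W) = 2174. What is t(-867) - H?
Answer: -96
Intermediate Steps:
t(W) = 2172 (t(W) = -2 + 2174 = 2172)
A(k, Q) = 2*Q
H = 2268 (H = 2*1134 = 2268)
t(-867) - H = 2172 - 1*2268 = 2172 - 2268 = -96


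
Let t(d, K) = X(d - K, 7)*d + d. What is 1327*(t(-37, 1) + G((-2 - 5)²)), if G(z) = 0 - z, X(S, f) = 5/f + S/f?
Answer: 821413/7 ≈ 1.1734e+5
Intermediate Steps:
t(d, K) = d + d*(5/7 - K/7 + d/7) (t(d, K) = ((5 + (d - K))/7)*d + d = ((5 + d - K)/7)*d + d = (5/7 - K/7 + d/7)*d + d = d*(5/7 - K/7 + d/7) + d = d + d*(5/7 - K/7 + d/7))
G(z) = -z
1327*(t(-37, 1) + G((-2 - 5)²)) = 1327*((⅐)*(-37)*(12 - 37 - 1*1) - (-2 - 5)²) = 1327*((⅐)*(-37)*(12 - 37 - 1) - 1*(-7)²) = 1327*((⅐)*(-37)*(-26) - 1*49) = 1327*(962/7 - 49) = 1327*(619/7) = 821413/7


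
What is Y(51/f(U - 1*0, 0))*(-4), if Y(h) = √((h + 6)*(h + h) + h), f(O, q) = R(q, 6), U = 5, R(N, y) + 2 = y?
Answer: -√7854 ≈ -88.623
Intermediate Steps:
R(N, y) = -2 + y
f(O, q) = 4 (f(O, q) = -2 + 6 = 4)
Y(h) = √(h + 2*h*(6 + h)) (Y(h) = √((6 + h)*(2*h) + h) = √(2*h*(6 + h) + h) = √(h + 2*h*(6 + h)))
Y(51/f(U - 1*0, 0))*(-4) = √((51/4)*(13 + 2*(51/4)))*(-4) = √((51*(¼))*(13 + 2*(51*(¼))))*(-4) = √(51*(13 + 2*(51/4))/4)*(-4) = √(51*(13 + 51/2)/4)*(-4) = √((51/4)*(77/2))*(-4) = √(3927/8)*(-4) = (√7854/4)*(-4) = -√7854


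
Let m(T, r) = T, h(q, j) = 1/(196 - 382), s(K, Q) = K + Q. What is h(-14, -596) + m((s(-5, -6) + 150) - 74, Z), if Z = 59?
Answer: 12089/186 ≈ 64.995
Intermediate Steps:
h(q, j) = -1/186 (h(q, j) = 1/(-186) = -1/186)
h(-14, -596) + m((s(-5, -6) + 150) - 74, Z) = -1/186 + (((-5 - 6) + 150) - 74) = -1/186 + ((-11 + 150) - 74) = -1/186 + (139 - 74) = -1/186 + 65 = 12089/186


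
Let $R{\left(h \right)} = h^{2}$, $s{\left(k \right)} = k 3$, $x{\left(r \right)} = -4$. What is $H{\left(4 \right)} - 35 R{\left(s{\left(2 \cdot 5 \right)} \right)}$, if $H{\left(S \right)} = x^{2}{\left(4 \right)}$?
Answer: $-31484$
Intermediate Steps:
$s{\left(k \right)} = 3 k$
$H{\left(S \right)} = 16$ ($H{\left(S \right)} = \left(-4\right)^{2} = 16$)
$H{\left(4 \right)} - 35 R{\left(s{\left(2 \cdot 5 \right)} \right)} = 16 - 35 \left(3 \cdot 2 \cdot 5\right)^{2} = 16 - 35 \left(3 \cdot 10\right)^{2} = 16 - 35 \cdot 30^{2} = 16 - 31500 = -31484$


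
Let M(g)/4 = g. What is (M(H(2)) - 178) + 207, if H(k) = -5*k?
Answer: -11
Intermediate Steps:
M(g) = 4*g
(M(H(2)) - 178) + 207 = (4*(-5*2) - 178) + 207 = (4*(-10) - 178) + 207 = (-40 - 178) + 207 = -218 + 207 = -11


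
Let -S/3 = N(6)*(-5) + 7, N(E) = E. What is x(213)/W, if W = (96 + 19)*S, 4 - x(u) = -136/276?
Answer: 62/109503 ≈ 0.00056619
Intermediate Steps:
x(u) = 310/69 (x(u) = 4 - (-136)/276 = 4 - 1*(-34/69) = 4 + 34/69 = 310/69)
S = 69 (S = -3*(6*(-5) + 7) = -3*(-30 + 7) = -3*(-23) = 69)
W = 7935 (W = (96 + 19)*69 = 115*69 = 7935)
x(213)/W = (310/69)/7935 = (310/69)*(1/7935) = 62/109503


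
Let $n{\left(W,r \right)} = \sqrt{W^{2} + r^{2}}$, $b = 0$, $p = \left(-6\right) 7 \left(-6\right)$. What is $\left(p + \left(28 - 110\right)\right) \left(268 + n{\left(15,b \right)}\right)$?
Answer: $48110$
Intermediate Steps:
$p = 252$ ($p = \left(-42\right) \left(-6\right) = 252$)
$\left(p + \left(28 - 110\right)\right) \left(268 + n{\left(15,b \right)}\right) = \left(252 + \left(28 - 110\right)\right) \left(268 + \sqrt{15^{2} + 0^{2}}\right) = \left(252 + \left(28 - 110\right)\right) \left(268 + \sqrt{225 + 0}\right) = \left(252 - 82\right) \left(268 + \sqrt{225}\right) = 170 \left(268 + 15\right) = 170 \cdot 283 = 48110$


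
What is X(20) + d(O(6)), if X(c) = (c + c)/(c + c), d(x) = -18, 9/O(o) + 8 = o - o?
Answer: -17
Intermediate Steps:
O(o) = -9/8 (O(o) = 9/(-8 + (o - o)) = 9/(-8 + 0) = 9/(-8) = 9*(-⅛) = -9/8)
X(c) = 1 (X(c) = (2*c)/((2*c)) = (2*c)*(1/(2*c)) = 1)
X(20) + d(O(6)) = 1 - 18 = -17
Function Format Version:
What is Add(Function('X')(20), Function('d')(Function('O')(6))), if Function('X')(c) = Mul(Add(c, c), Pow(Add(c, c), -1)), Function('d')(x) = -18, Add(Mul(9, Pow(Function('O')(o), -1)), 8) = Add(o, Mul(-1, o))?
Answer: -17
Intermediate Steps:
Function('O')(o) = Rational(-9, 8) (Function('O')(o) = Mul(9, Pow(Add(-8, Add(o, Mul(-1, o))), -1)) = Mul(9, Pow(Add(-8, 0), -1)) = Mul(9, Pow(-8, -1)) = Mul(9, Rational(-1, 8)) = Rational(-9, 8))
Function('X')(c) = 1 (Function('X')(c) = Mul(Mul(2, c), Pow(Mul(2, c), -1)) = Mul(Mul(2, c), Mul(Rational(1, 2), Pow(c, -1))) = 1)
Add(Function('X')(20), Function('d')(Function('O')(6))) = Add(1, -18) = -17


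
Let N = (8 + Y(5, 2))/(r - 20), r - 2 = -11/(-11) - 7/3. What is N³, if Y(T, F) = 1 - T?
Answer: -216/24389 ≈ -0.0088564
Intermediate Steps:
r = ⅔ (r = 2 + (-11/(-11) - 7/3) = 2 + (-11*(-1/11) - 7*⅓) = 2 + (1 - 7/3) = 2 - 4/3 = ⅔ ≈ 0.66667)
N = -6/29 (N = (8 + (1 - 1*5))/(⅔ - 20) = (8 + (1 - 5))/(-58/3) = (8 - 4)*(-3/58) = 4*(-3/58) = -6/29 ≈ -0.20690)
N³ = (-6/29)³ = -216/24389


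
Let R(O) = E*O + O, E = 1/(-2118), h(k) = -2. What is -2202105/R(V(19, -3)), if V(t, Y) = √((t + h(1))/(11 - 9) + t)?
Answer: -932811678*√110/23287 ≈ -4.2012e+5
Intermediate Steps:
E = -1/2118 ≈ -0.00047214
V(t, Y) = √(-1 + 3*t/2) (V(t, Y) = √((t - 2)/(11 - 9) + t) = √((-2 + t)/2 + t) = √((-2 + t)*(½) + t) = √((-1 + t/2) + t) = √(-1 + 3*t/2))
R(O) = 2117*O/2118 (R(O) = -O/2118 + O = 2117*O/2118)
-2202105/R(V(19, -3)) = -2202105*4236/(2117*√(-4 + 6*19)) = -2202105*4236/(2117*√(-4 + 114)) = -2202105*2118*√110/116435 = -932811678*√110/23287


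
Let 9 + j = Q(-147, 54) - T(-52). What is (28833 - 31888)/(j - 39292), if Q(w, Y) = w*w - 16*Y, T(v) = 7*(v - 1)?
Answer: 611/3637 ≈ 0.16800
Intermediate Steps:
T(v) = -7 + 7*v (T(v) = 7*(-1 + v) = -7 + 7*v)
Q(w, Y) = w**2 - 16*Y
j = 21107 (j = -9 + (((-147)**2 - 16*54) - (-7 + 7*(-52))) = -9 + ((21609 - 864) - (-7 - 364)) = -9 + (20745 - 1*(-371)) = -9 + (20745 + 371) = -9 + 21116 = 21107)
(28833 - 31888)/(j - 39292) = (28833 - 31888)/(21107 - 39292) = -3055/(-18185) = -3055*(-1/18185) = 611/3637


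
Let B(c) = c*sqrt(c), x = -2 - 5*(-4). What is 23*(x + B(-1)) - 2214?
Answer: -1800 - 23*I ≈ -1800.0 - 23.0*I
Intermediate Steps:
x = 18 (x = -2 + 20 = 18)
B(c) = c**(3/2)
23*(x + B(-1)) - 2214 = 23*(18 + (-1)**(3/2)) - 2214 = 23*(18 - I) - 2214 = (414 - 23*I) - 2214 = -1800 - 23*I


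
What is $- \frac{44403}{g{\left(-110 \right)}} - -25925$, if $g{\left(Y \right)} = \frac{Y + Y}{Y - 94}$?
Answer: $- \frac{838678}{55} \approx -15249.0$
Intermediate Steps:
$g{\left(Y \right)} = \frac{2 Y}{-94 + Y}$
$- \frac{44403}{g{\left(-110 \right)}} - -25925 = - \frac{44403}{2 \left(-110\right) \frac{1}{-94 - 110}} - -25925 = - \frac{44403}{2 \left(-110\right) \frac{1}{-204}} + 25925 = - \frac{44403}{2 \left(-110\right) \left(- \frac{1}{204}\right)} + 25925 = - \frac{44403}{\frac{55}{51}} + 25925 = \left(-44403\right) \frac{51}{55} + 25925 = - \frac{2264553}{55} + 25925 = - \frac{838678}{55}$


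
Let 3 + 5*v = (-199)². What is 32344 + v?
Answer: 201318/5 ≈ 40264.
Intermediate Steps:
v = 39598/5 (v = -⅗ + (⅕)*(-199)² = -⅗ + (⅕)*39601 = -⅗ + 39601/5 = 39598/5 ≈ 7919.6)
32344 + v = 32344 + 39598/5 = 201318/5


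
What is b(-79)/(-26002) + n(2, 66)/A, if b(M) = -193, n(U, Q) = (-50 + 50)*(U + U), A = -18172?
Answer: 193/26002 ≈ 0.0074225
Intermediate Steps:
n(U, Q) = 0 (n(U, Q) = 0*(2*U) = 0)
b(-79)/(-26002) + n(2, 66)/A = -193/(-26002) + 0/(-18172) = -193*(-1/26002) + 0*(-1/18172) = 193/26002 + 0 = 193/26002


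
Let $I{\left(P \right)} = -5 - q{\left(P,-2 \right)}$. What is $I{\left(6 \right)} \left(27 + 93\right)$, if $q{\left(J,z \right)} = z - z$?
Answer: $-600$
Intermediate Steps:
$q{\left(J,z \right)} = 0$
$I{\left(P \right)} = -5$ ($I{\left(P \right)} = -5 - 0 = -5 + 0 = -5$)
$I{\left(6 \right)} \left(27 + 93\right) = - 5 \left(27 + 93\right) = \left(-5\right) 120 = -600$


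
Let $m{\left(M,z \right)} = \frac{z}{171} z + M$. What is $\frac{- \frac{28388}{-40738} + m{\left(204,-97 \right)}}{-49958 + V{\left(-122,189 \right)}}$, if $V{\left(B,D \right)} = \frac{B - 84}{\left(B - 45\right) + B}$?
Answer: $- \frac{261438443099}{50287785175944} \approx -0.0051988$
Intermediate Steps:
$m{\left(M,z \right)} = M + \frac{z^{2}}{171}$ ($m{\left(M,z \right)} = z \frac{1}{171} z + M = \frac{z}{171} z + M = \frac{z^{2}}{171} + M = M + \frac{z^{2}}{171}$)
$V{\left(B,D \right)} = \frac{-84 + B}{-45 + 2 B}$ ($V{\left(B,D \right)} = \frac{-84 + B}{\left(-45 + B\right) + B} = \frac{-84 + B}{-45 + 2 B}$)
$\frac{- \frac{28388}{-40738} + m{\left(204,-97 \right)}}{-49958 + V{\left(-122,189 \right)}} = \frac{- \frac{28388}{-40738} + \left(204 + \frac{\left(-97\right)^{2}}{171}\right)}{-49958 + \frac{-84 - 122}{-45 + 2 \left(-122\right)}} = \frac{\left(-28388\right) \left(- \frac{1}{40738}\right) + \left(204 + \frac{1}{171} \cdot 9409\right)}{-49958 + \frac{1}{-45 - 244} \left(-206\right)} = \frac{\frac{14194}{20369} + \left(204 + \frac{9409}{171}\right)}{-49958 + \frac{1}{-289} \left(-206\right)} = \frac{\frac{14194}{20369} + \frac{44293}{171}}{-49958 - - \frac{206}{289}} = \frac{904631291}{3483099 \left(-49958 + \frac{206}{289}\right)} = \frac{904631291}{3483099 \left(- \frac{14437656}{289}\right)} = \frac{904631291}{3483099} \left(- \frac{289}{14437656}\right) = - \frac{261438443099}{50287785175944}$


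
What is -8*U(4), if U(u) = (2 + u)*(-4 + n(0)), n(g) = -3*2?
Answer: 480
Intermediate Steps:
n(g) = -6
U(u) = -20 - 10*u (U(u) = (2 + u)*(-4 - 6) = (2 + u)*(-10) = -20 - 10*u)
-8*U(4) = -8*(-20 - 10*4) = -8*(-20 - 40) = -8*(-60) = 480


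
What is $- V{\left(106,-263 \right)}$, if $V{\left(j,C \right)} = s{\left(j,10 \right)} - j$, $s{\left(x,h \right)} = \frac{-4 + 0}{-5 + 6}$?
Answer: $110$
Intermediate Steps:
$s{\left(x,h \right)} = -4$ ($s{\left(x,h \right)} = - \frac{4}{1} = \left(-4\right) 1 = -4$)
$V{\left(j,C \right)} = -4 - j$
$- V{\left(106,-263 \right)} = - (-4 - 106) = \left(-1\right) \left(-110\right) = 110$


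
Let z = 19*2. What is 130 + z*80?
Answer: 3170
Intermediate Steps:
z = 38
130 + z*80 = 130 + 38*80 = 130 + 3040 = 3170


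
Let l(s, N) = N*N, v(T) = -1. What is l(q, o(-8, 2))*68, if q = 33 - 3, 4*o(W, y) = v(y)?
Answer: 17/4 ≈ 4.2500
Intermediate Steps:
o(W, y) = -¼ (o(W, y) = (¼)*(-1) = -¼)
q = 30
l(s, N) = N²
l(q, o(-8, 2))*68 = (-¼)²*68 = (1/16)*68 = 17/4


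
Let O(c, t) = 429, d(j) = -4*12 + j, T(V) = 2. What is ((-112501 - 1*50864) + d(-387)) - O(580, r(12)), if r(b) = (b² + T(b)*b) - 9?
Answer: -164229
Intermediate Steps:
d(j) = -48 + j
r(b) = -9 + b² + 2*b (r(b) = (b² + 2*b) - 9 = -9 + b² + 2*b)
((-112501 - 1*50864) + d(-387)) - O(580, r(12)) = ((-112501 - 1*50864) + (-48 - 387)) - 1*429 = ((-112501 - 50864) - 435) - 429 = (-163365 - 435) - 429 = -163800 - 429 = -164229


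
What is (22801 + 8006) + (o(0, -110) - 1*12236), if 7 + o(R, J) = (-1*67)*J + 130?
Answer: 26064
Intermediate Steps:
o(R, J) = 123 - 67*J (o(R, J) = -7 + ((-1*67)*J + 130) = -7 + (-67*J + 130) = -7 + (130 - 67*J) = 123 - 67*J)
(22801 + 8006) + (o(0, -110) - 1*12236) = (22801 + 8006) + ((123 - 67*(-110)) - 1*12236) = 30807 + ((123 + 7370) - 12236) = 30807 + (7493 - 12236) = 30807 - 4743 = 26064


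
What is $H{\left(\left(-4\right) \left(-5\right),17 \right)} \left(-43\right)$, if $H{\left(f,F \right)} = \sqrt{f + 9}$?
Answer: $- 43 \sqrt{29} \approx -231.56$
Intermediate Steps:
$H{\left(f,F \right)} = \sqrt{9 + f}$
$H{\left(\left(-4\right) \left(-5\right),17 \right)} \left(-43\right) = \sqrt{9 - -20} \left(-43\right) = \sqrt{9 + 20} \left(-43\right) = \sqrt{29} \left(-43\right) = - 43 \sqrt{29}$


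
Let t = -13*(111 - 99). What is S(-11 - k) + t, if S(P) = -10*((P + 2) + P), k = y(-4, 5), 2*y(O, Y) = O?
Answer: 4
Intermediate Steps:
y(O, Y) = O/2
t = -156 (t = -13*12 = -156)
k = -2 (k = (½)*(-4) = -2)
S(P) = -20 - 20*P (S(P) = -10*((2 + P) + P) = -10*(2 + 2*P) = -20 - 20*P)
S(-11 - k) + t = (-20 - 20*(-11 - 1*(-2))) - 156 = (-20 - 20*(-11 + 2)) - 156 = (-20 - 20*(-9)) - 156 = (-20 + 180) - 156 = 160 - 156 = 4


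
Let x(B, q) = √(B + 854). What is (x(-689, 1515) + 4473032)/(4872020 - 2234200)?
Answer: 1118258/659455 + √165/2637820 ≈ 1.6957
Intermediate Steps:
x(B, q) = √(854 + B)
(x(-689, 1515) + 4473032)/(4872020 - 2234200) = (√(854 - 689) + 4473032)/(4872020 - 2234200) = (√165 + 4473032)/2637820 = (4473032 + √165)*(1/2637820) = 1118258/659455 + √165/2637820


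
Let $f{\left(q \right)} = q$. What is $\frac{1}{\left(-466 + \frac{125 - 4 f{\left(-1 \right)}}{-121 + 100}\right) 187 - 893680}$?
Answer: $- \frac{7}{6873795} \approx -1.0184 \cdot 10^{-6}$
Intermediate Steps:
$\frac{1}{\left(-466 + \frac{125 - 4 f{\left(-1 \right)}}{-121 + 100}\right) 187 - 893680} = \frac{1}{\left(-466 + \frac{125 - -4}{-121 + 100}\right) 187 - 893680} = \frac{1}{\left(-466 + \frac{125 + 4}{-21}\right) 187 - 893680} = \frac{1}{\left(-466 + 129 \left(- \frac{1}{21}\right)\right) 187 - 893680} = \frac{1}{\left(-466 - \frac{43}{7}\right) 187 - 893680} = \frac{1}{\left(- \frac{3305}{7}\right) 187 - 893680} = \frac{1}{- \frac{618035}{7} - 893680} = \frac{1}{- \frac{6873795}{7}} = - \frac{7}{6873795}$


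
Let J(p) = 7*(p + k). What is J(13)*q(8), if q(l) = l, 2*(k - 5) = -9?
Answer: 756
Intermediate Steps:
k = ½ (k = 5 + (½)*(-9) = 5 - 9/2 = ½ ≈ 0.50000)
J(p) = 7/2 + 7*p (J(p) = 7*(p + ½) = 7*(½ + p) = 7/2 + 7*p)
J(13)*q(8) = (7/2 + 7*13)*8 = (7/2 + 91)*8 = (189/2)*8 = 756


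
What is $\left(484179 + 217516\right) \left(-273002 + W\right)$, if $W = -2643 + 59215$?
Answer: $-151867848850$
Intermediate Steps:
$W = 56572$
$\left(484179 + 217516\right) \left(-273002 + W\right) = \left(484179 + 217516\right) \left(-273002 + 56572\right) = 701695 \left(-216430\right) = -151867848850$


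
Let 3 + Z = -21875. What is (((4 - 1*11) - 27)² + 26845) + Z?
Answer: 6123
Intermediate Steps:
Z = -21878 (Z = -3 - 21875 = -21878)
(((4 - 1*11) - 27)² + 26845) + Z = (((4 - 1*11) - 27)² + 26845) - 21878 = (((4 - 11) - 27)² + 26845) - 21878 = ((-7 - 27)² + 26845) - 21878 = ((-34)² + 26845) - 21878 = (1156 + 26845) - 21878 = 28001 - 21878 = 6123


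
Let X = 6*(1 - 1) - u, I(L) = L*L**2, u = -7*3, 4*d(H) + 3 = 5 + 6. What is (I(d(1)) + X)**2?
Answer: 841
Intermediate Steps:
d(H) = 2 (d(H) = -3/4 + (5 + 6)/4 = -3/4 + (1/4)*11 = -3/4 + 11/4 = 2)
u = -21
I(L) = L**3
X = 21 (X = 6*(1 - 1) - 1*(-21) = 6*0 + 21 = 0 + 21 = 21)
(I(d(1)) + X)**2 = (2**3 + 21)**2 = (8 + 21)**2 = 29**2 = 841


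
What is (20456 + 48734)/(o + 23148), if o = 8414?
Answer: 34595/15781 ≈ 2.1922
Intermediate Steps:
(20456 + 48734)/(o + 23148) = (20456 + 48734)/(8414 + 23148) = 69190/31562 = 69190*(1/31562) = 34595/15781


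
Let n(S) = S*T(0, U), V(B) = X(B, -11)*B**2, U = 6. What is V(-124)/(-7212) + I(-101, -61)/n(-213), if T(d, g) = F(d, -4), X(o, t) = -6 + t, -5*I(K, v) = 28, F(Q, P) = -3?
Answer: 69578792/1920195 ≈ 36.235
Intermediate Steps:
I(K, v) = -28/5 (I(K, v) = -1/5*28 = -28/5)
T(d, g) = -3
V(B) = -17*B**2 (V(B) = (-6 - 11)*B**2 = -17*B**2)
n(S) = -3*S (n(S) = S*(-3) = -3*S)
V(-124)/(-7212) + I(-101, -61)/n(-213) = -17*(-124)**2/(-7212) - 28/(5*((-3*(-213)))) = -17*15376*(-1/7212) - 28/5/639 = -261392*(-1/7212) - 28/5*1/639 = 65348/1803 - 28/3195 = 69578792/1920195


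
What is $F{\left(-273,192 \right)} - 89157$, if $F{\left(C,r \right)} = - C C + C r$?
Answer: $-216102$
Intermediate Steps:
$F{\left(C,r \right)} = - C^{2} + C r$
$F{\left(-273,192 \right)} - 89157 = - 273 \left(192 - -273\right) - 89157 = - 273 \left(192 + 273\right) - 89157 = \left(-273\right) 465 - 89157 = -126945 - 89157 = -216102$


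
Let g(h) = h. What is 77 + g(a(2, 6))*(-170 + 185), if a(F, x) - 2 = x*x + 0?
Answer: 647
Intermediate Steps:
a(F, x) = 2 + x² (a(F, x) = 2 + (x*x + 0) = 2 + (x² + 0) = 2 + x²)
77 + g(a(2, 6))*(-170 + 185) = 77 + (2 + 6²)*(-170 + 185) = 77 + (2 + 36)*15 = 77 + 38*15 = 77 + 570 = 647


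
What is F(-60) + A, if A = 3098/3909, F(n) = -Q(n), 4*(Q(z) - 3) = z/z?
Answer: -38425/15636 ≈ -2.4575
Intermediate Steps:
Q(z) = 13/4 (Q(z) = 3 + (z/z)/4 = 3 + (¼)*1 = 3 + ¼ = 13/4)
F(n) = -13/4 (F(n) = -1*13/4 = -13/4)
A = 3098/3909 (A = 3098*(1/3909) = 3098/3909 ≈ 0.79253)
F(-60) + A = -13/4 + 3098/3909 = -38425/15636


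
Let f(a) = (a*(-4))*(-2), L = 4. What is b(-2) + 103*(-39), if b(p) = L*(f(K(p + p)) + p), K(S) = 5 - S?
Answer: -3737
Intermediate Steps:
f(a) = 8*a (f(a) = -4*a*(-2) = 8*a)
b(p) = 160 - 60*p (b(p) = 4*(8*(5 - (p + p)) + p) = 4*(8*(5 - 2*p) + p) = 4*((40 - 16*p) + p) = 4*(40 - 15*p) = 160 - 60*p)
b(-2) + 103*(-39) = (160 - 60*(-2)) + 103*(-39) = (160 + 120) - 4017 = 280 - 4017 = -3737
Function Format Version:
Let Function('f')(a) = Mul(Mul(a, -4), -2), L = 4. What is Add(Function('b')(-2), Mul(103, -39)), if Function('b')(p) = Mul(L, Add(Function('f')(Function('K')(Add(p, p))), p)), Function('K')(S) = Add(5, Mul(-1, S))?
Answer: -3737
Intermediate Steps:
Function('f')(a) = Mul(8, a) (Function('f')(a) = Mul(Mul(-4, a), -2) = Mul(8, a))
Function('b')(p) = Add(160, Mul(-60, p)) (Function('b')(p) = Mul(4, Add(Mul(8, Add(5, Mul(-1, Add(p, p)))), p)) = Mul(4, Add(Mul(8, Add(5, Mul(-1, Mul(2, p)))), p)) = Mul(4, Add(Mul(8, Add(5, Mul(-2, p))), p)) = Mul(4, Add(Add(40, Mul(-16, p)), p)) = Mul(4, Add(40, Mul(-15, p))) = Add(160, Mul(-60, p)))
Add(Function('b')(-2), Mul(103, -39)) = Add(Add(160, Mul(-60, -2)), Mul(103, -39)) = Add(Add(160, 120), -4017) = Add(280, -4017) = -3737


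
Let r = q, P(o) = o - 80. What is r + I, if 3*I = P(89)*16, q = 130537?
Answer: 130585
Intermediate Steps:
P(o) = -80 + o
I = 48 (I = ((-80 + 89)*16)/3 = (9*16)/3 = (⅓)*144 = 48)
r = 130537
r + I = 130537 + 48 = 130585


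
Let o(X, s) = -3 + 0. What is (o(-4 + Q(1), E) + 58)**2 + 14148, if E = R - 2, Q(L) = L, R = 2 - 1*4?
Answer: 17173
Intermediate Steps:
R = -2 (R = 2 - 4 = -2)
E = -4 (E = -2 - 2 = -4)
o(X, s) = -3
(o(-4 + Q(1), E) + 58)**2 + 14148 = (-3 + 58)**2 + 14148 = 55**2 + 14148 = 3025 + 14148 = 17173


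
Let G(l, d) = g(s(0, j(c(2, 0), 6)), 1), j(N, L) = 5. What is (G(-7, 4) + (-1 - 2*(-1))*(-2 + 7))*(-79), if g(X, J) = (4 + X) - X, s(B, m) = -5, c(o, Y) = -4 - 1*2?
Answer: -711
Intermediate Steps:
c(o, Y) = -6 (c(o, Y) = -4 - 2 = -6)
g(X, J) = 4
G(l, d) = 4
(G(-7, 4) + (-1 - 2*(-1))*(-2 + 7))*(-79) = (4 + (-1 - 2*(-1))*(-2 + 7))*(-79) = (4 + (-1 + 2)*5)*(-79) = (4 + 1*5)*(-79) = (4 + 5)*(-79) = 9*(-79) = -711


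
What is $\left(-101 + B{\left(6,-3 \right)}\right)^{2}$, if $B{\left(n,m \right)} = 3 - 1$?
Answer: $9801$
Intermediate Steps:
$B{\left(n,m \right)} = 2$ ($B{\left(n,m \right)} = 3 - 1 = 2$)
$\left(-101 + B{\left(6,-3 \right)}\right)^{2} = \left(-101 + 2\right)^{2} = \left(-99\right)^{2} = 9801$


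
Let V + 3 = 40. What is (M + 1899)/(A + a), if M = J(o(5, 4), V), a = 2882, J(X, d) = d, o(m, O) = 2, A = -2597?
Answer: 1936/285 ≈ 6.7930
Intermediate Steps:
V = 37 (V = -3 + 40 = 37)
M = 37
(M + 1899)/(A + a) = (37 + 1899)/(-2597 + 2882) = 1936/285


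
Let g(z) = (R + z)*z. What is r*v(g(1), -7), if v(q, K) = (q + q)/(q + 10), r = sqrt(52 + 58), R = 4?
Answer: 2*sqrt(110)/3 ≈ 6.9921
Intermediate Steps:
r = sqrt(110) ≈ 10.488
g(z) = z*(4 + z) (g(z) = (4 + z)*z = z*(4 + z))
v(q, K) = 2*q/(10 + q) (v(q, K) = (2*q)/(10 + q) = 2*q/(10 + q))
r*v(g(1), -7) = sqrt(110)*(2*(1*(4 + 1))/(10 + 1*(4 + 1))) = sqrt(110)*(2*(1*5)/(10 + 1*5)) = sqrt(110)*(2*5/(10 + 5)) = sqrt(110)*(2*5/15) = sqrt(110)*(2*5*(1/15)) = sqrt(110)*(2/3) = 2*sqrt(110)/3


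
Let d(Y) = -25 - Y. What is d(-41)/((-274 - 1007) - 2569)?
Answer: -8/1925 ≈ -0.0041558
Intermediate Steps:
d(-41)/((-274 - 1007) - 2569) = (-25 - 1*(-41))/((-274 - 1007) - 2569) = (-25 + 41)/(-1281 - 2569) = 16/(-3850) = 16*(-1/3850) = -8/1925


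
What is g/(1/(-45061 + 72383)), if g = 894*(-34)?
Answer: -830479512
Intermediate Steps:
g = -30396
g/(1/(-45061 + 72383)) = -30396/(1/(-45061 + 72383)) = -30396/(1/27322) = -30396/1/27322 = -30396*27322 = -830479512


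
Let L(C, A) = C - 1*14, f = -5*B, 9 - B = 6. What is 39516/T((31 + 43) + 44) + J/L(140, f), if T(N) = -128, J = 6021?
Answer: -58449/224 ≈ -260.93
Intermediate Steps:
B = 3 (B = 9 - 1*6 = 9 - 6 = 3)
f = -15 (f = -5*3 = -15)
L(C, A) = -14 + C (L(C, A) = C - 14 = -14 + C)
39516/T((31 + 43) + 44) + J/L(140, f) = 39516/(-128) + 6021/(-14 + 140) = 39516*(-1/128) + 6021/126 = -9879/32 + 6021*(1/126) = -9879/32 + 669/14 = -58449/224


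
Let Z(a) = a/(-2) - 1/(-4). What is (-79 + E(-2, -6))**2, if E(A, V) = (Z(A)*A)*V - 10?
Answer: 5476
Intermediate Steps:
Z(a) = 1/4 - a/2 (Z(a) = a*(-1/2) - 1*(-1/4) = -a/2 + 1/4 = 1/4 - a/2)
E(A, V) = -10 + A*V*(1/4 - A/2) (E(A, V) = ((1/4 - A/2)*A)*V - 10 = (A*(1/4 - A/2))*V - 10 = A*V*(1/4 - A/2) - 10 = -10 + A*V*(1/4 - A/2))
(-79 + E(-2, -6))**2 = (-79 + (-10 - 1/4*(-2)*(-6)*(-1 + 2*(-2))))**2 = (-79 + (-10 - 1/4*(-2)*(-6)*(-1 - 4)))**2 = (-79 + (-10 - 1/4*(-2)*(-6)*(-5)))**2 = (-79 + (-10 + 15))**2 = (-79 + 5)**2 = (-74)**2 = 5476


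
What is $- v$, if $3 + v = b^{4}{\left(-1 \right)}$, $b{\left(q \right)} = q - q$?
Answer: $3$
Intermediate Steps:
$b{\left(q \right)} = 0$
$v = -3$ ($v = -3 + 0^{4} = -3 + 0 = -3$)
$- v = \left(-1\right) \left(-3\right) = 3$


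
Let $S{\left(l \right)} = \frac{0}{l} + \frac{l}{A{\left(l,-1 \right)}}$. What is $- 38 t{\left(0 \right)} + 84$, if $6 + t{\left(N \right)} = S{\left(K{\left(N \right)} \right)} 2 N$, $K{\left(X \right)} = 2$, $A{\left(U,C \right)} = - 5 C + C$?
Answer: $312$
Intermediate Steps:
$A{\left(U,C \right)} = - 4 C$
$S{\left(l \right)} = \frac{l}{4}$ ($S{\left(l \right)} = \frac{0}{l} + \frac{l}{\left(-4\right) \left(-1\right)} = 0 + \frac{l}{4} = \frac{l}{4}$)
$t{\left(N \right)} = -6 + N$ ($t{\left(N \right)} = -6 + \frac{1}{4} \cdot 2 \cdot 2 N = -6 + \frac{1}{2} \cdot 2 N = -6 + 1 N = -6 + N$)
$- 38 t{\left(0 \right)} + 84 = - 38 \left(-6 + 0\right) + 84 = \left(-38\right) \left(-6\right) + 84 = 228 + 84 = 312$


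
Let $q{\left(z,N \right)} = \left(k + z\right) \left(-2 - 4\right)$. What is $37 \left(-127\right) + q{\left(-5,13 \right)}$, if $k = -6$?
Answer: $-4633$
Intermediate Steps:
$q{\left(z,N \right)} = 36 - 6 z$ ($q{\left(z,N \right)} = \left(-6 + z\right) \left(-2 - 4\right) = \left(-6 + z\right) \left(-6\right) = 36 - 6 z$)
$37 \left(-127\right) + q{\left(-5,13 \right)} = 37 \left(-127\right) + \left(36 - -30\right) = -4699 + \left(36 + 30\right) = -4699 + 66 = -4633$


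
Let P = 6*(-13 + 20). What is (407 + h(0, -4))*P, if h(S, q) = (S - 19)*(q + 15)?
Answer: 8316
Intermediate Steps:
P = 42 (P = 6*7 = 42)
h(S, q) = (-19 + S)*(15 + q)
(407 + h(0, -4))*P = (407 + (-285 - 19*(-4) + 15*0 + 0*(-4)))*42 = (407 + (-285 + 76 + 0 + 0))*42 = (407 - 209)*42 = 198*42 = 8316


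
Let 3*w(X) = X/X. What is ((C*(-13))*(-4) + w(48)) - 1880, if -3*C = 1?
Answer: -1897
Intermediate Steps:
C = -⅓ (C = -⅓*1 = -⅓ ≈ -0.33333)
w(X) = ⅓ (w(X) = (X/X)/3 = (⅓)*1 = ⅓)
((C*(-13))*(-4) + w(48)) - 1880 = (-⅓*(-13)*(-4) + ⅓) - 1880 = ((13/3)*(-4) + ⅓) - 1880 = (-52/3 + ⅓) - 1880 = -17 - 1880 = -1897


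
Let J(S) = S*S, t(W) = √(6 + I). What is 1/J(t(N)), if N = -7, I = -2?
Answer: ¼ ≈ 0.25000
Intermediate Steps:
t(W) = 2 (t(W) = √(6 - 2) = √4 = 2)
J(S) = S²
1/J(t(N)) = 1/(2²) = 1/4 = ¼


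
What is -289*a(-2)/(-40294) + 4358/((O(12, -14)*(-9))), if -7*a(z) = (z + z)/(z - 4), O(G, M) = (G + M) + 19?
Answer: -614619121/21577437 ≈ -28.484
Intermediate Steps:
O(G, M) = 19 + G + M
a(z) = -2*z/(7*(-4 + z)) (a(z) = -(z + z)/(7*(z - 4)) = -2*z/(7*(-4 + z)))
-289*a(-2)/(-40294) + 4358/((O(12, -14)*(-9))) = -(-578)*(-2)/(-28 + 7*(-2))/(-40294) + 4358/(((19 + 12 - 14)*(-9))) = -(-578)*(-2)/(-28 - 14)*(-1/40294) + 4358/((17*(-9))) = -(-578)*(-2)/(-42)*(-1/40294) + 4358/(-153) = -(-578)*(-2)*(-1)/42*(-1/40294) + 4358*(-1/153) = -289*(-2/21)*(-1/40294) - 4358/153 = (578/21)*(-1/40294) - 4358/153 = -289/423087 - 4358/153 = -614619121/21577437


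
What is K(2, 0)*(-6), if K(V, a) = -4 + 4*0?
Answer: 24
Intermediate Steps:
K(V, a) = -4 (K(V, a) = -4 + 0 = -4)
K(2, 0)*(-6) = -4*(-6) = 24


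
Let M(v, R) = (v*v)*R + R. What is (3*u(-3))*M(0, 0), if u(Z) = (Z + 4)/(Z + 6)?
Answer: 0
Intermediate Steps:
u(Z) = (4 + Z)/(6 + Z)
M(v, R) = R + R*v**2 (M(v, R) = v**2*R + R = R*v**2 + R = R + R*v**2)
(3*u(-3))*M(0, 0) = (3*((4 - 3)/(6 - 3)))*(0*(1 + 0**2)) = (3*(1/3))*(0*(1 + 0)) = (3*((1/3)*1))*(0*1) = (3*(1/3))*0 = 1*0 = 0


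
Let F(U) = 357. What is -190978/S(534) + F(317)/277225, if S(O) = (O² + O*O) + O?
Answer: -26370042014/79126391175 ≈ -0.33326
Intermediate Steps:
S(O) = O + 2*O² (S(O) = (O² + O²) + O = 2*O² + O = O + 2*O²)
-190978/S(534) + F(317)/277225 = -190978*1/(534*(1 + 2*534)) + 357/277225 = -190978*1/(534*(1 + 1068)) + 357*(1/277225) = -190978/(534*1069) + 357/277225 = -190978/570846 + 357/277225 = -190978*1/570846 + 357/277225 = -95489/285423 + 357/277225 = -26370042014/79126391175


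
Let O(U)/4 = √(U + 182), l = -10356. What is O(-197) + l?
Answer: -10356 + 4*I*√15 ≈ -10356.0 + 15.492*I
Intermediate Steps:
O(U) = 4*√(182 + U) (O(U) = 4*√(U + 182) = 4*√(182 + U))
O(-197) + l = 4*√(182 - 197) - 10356 = 4*√(-15) - 10356 = 4*(I*√15) - 10356 = 4*I*√15 - 10356 = -10356 + 4*I*√15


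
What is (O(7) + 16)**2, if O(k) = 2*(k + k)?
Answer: 1936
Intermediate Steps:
O(k) = 4*k (O(k) = 2*(2*k) = 4*k)
(O(7) + 16)**2 = (4*7 + 16)**2 = (28 + 16)**2 = 44**2 = 1936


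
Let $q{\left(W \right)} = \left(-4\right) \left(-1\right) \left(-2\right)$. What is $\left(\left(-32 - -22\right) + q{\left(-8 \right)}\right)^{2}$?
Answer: $324$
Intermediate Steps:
$q{\left(W \right)} = -8$ ($q{\left(W \right)} = 4 \left(-2\right) = -8$)
$\left(\left(-32 - -22\right) + q{\left(-8 \right)}\right)^{2} = \left(\left(-32 - -22\right) - 8\right)^{2} = \left(\left(-32 + 22\right) - 8\right)^{2} = \left(-10 - 8\right)^{2} = \left(-18\right)^{2} = 324$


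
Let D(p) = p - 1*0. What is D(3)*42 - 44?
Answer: 82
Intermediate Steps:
D(p) = p (D(p) = p + 0 = p)
D(3)*42 - 44 = 3*42 - 44 = 126 - 44 = 82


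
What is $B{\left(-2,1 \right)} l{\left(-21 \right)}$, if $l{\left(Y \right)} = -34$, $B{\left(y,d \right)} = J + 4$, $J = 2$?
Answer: $-204$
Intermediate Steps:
$B{\left(y,d \right)} = 6$ ($B{\left(y,d \right)} = 2 + 4 = 6$)
$B{\left(-2,1 \right)} l{\left(-21 \right)} = 6 \left(-34\right) = -204$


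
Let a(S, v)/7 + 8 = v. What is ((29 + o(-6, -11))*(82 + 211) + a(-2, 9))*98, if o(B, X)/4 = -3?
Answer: 488824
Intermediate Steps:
a(S, v) = -56 + 7*v
o(B, X) = -12 (o(B, X) = 4*(-3) = -12)
((29 + o(-6, -11))*(82 + 211) + a(-2, 9))*98 = ((29 - 12)*(82 + 211) + (-56 + 7*9))*98 = (17*293 + (-56 + 63))*98 = (4981 + 7)*98 = 4988*98 = 488824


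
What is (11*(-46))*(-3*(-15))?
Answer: -22770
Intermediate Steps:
(11*(-46))*(-3*(-15)) = -506*45 = -22770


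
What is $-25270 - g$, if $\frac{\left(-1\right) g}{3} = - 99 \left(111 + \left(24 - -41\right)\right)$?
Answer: $-77542$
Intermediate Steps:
$g = 52272$ ($g = - 3 \left(- 99 \left(111 + \left(24 - -41\right)\right)\right) = - 3 \left(- 99 \left(111 + \left(24 + 41\right)\right)\right) = - 3 \left(- 99 \left(111 + 65\right)\right) = - 3 \left(\left(-99\right) 176\right) = \left(-3\right) \left(-17424\right) = 52272$)
$-25270 - g = -25270 - 52272 = -77542$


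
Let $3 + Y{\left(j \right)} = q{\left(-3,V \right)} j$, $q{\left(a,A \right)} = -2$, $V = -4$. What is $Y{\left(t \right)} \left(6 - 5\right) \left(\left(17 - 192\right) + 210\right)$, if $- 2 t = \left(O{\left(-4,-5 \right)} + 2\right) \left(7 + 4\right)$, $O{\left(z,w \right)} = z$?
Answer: $-875$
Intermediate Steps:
$t = 11$ ($t = - \frac{\left(-4 + 2\right) \left(7 + 4\right)}{2} = - \frac{\left(-2\right) 11}{2} = \left(- \frac{1}{2}\right) \left(-22\right) = 11$)
$Y{\left(j \right)} = -3 - 2 j$
$Y{\left(t \right)} \left(6 - 5\right) \left(\left(17 - 192\right) + 210\right) = \left(-3 - 22\right) \left(6 - 5\right) \left(\left(17 - 192\right) + 210\right) = \left(-3 - 22\right) 1 \left(-175 + 210\right) = \left(-25\right) 1 \cdot 35 = \left(-25\right) 35 = -875$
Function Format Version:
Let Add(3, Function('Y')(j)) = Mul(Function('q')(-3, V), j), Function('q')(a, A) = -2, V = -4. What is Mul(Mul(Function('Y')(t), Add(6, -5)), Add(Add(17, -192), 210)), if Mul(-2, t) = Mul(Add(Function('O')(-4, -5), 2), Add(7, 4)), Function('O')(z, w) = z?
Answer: -875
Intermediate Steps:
t = 11 (t = Mul(Rational(-1, 2), Mul(Add(-4, 2), Add(7, 4))) = Mul(Rational(-1, 2), Mul(-2, 11)) = Mul(Rational(-1, 2), -22) = 11)
Function('Y')(j) = Add(-3, Mul(-2, j))
Mul(Mul(Function('Y')(t), Add(6, -5)), Add(Add(17, -192), 210)) = Mul(Mul(Add(-3, Mul(-2, 11)), Add(6, -5)), Add(Add(17, -192), 210)) = Mul(Mul(Add(-3, -22), 1), Add(-175, 210)) = Mul(Mul(-25, 1), 35) = Mul(-25, 35) = -875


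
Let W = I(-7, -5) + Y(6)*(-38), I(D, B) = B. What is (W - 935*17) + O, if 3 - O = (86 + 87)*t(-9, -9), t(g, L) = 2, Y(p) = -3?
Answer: -16129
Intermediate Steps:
O = -343 (O = 3 - (86 + 87)*2 = 3 - 173*2 = 3 - 1*346 = 3 - 346 = -343)
W = 109 (W = -5 - 3*(-38) = -5 + 114 = 109)
(W - 935*17) + O = (109 - 935*17) - 343 = (109 - 1*15895) - 343 = (109 - 15895) - 343 = -15786 - 343 = -16129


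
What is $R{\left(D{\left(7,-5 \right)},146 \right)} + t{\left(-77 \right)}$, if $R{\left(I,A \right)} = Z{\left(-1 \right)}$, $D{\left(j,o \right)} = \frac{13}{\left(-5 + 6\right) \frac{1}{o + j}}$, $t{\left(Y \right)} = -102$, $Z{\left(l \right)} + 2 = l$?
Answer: $-105$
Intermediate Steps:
$Z{\left(l \right)} = -2 + l$
$D{\left(j,o \right)} = 13 j + 13 o$ ($D{\left(j,o \right)} = \frac{13}{1 \frac{1}{j + o}} = \frac{13}{\frac{1}{j + o}} = 13 \left(j + o\right) = 13 j + 13 o$)
$R{\left(I,A \right)} = -3$ ($R{\left(I,A \right)} = -2 - 1 = -3$)
$R{\left(D{\left(7,-5 \right)},146 \right)} + t{\left(-77 \right)} = -3 - 102 = -105$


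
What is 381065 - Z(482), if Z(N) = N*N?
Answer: 148741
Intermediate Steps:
Z(N) = N²
381065 - Z(482) = 381065 - 1*482² = 381065 - 1*232324 = 381065 - 232324 = 148741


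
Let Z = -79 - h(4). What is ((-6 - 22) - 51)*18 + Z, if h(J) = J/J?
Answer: -1502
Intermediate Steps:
h(J) = 1
Z = -80 (Z = -79 - 1*1 = -79 - 1 = -80)
((-6 - 22) - 51)*18 + Z = ((-6 - 22) - 51)*18 - 80 = (-28 - 51)*18 - 80 = -79*18 - 80 = -1422 - 80 = -1502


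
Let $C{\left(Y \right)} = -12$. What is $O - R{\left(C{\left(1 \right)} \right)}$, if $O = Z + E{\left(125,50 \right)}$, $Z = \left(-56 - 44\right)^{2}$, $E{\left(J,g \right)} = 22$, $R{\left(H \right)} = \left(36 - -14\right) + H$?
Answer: $9984$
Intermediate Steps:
$R{\left(H \right)} = 50 + H$ ($R{\left(H \right)} = \left(36 + \left(-20 + 34\right)\right) + H = \left(36 + 14\right) + H = 50 + H$)
$Z = 10000$ ($Z = \left(-100\right)^{2} = 10000$)
$O = 10022$ ($O = 10000 + 22 = 10022$)
$O - R{\left(C{\left(1 \right)} \right)} = 10022 - \left(50 - 12\right) = 10022 - 38 = 9984$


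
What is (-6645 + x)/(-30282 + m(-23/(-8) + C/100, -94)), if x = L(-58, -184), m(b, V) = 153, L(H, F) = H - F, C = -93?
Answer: 2173/10043 ≈ 0.21637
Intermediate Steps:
x = 126 (x = -58 - 1*(-184) = -58 + 184 = 126)
(-6645 + x)/(-30282 + m(-23/(-8) + C/100, -94)) = (-6645 + 126)/(-30282 + 153) = -6519/(-30129) = -6519*(-1/30129) = 2173/10043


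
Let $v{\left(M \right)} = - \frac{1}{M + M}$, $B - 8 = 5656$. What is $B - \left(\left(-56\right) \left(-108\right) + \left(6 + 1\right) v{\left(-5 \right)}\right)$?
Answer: $- \frac{3847}{10} \approx -384.7$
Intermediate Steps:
$B = 5664$ ($B = 8 + 5656 = 5664$)
$v{\left(M \right)} = - \frac{1}{2 M}$
$B - \left(\left(-56\right) \left(-108\right) + \left(6 + 1\right) v{\left(-5 \right)}\right) = 5664 - \left(\left(-56\right) \left(-108\right) + \left(6 + 1\right) \left(- \frac{1}{2 \left(-5\right)}\right)\right) = 5664 - \left(6048 + 7 \left(\left(- \frac{1}{2}\right) \left(- \frac{1}{5}\right)\right)\right) = 5664 - \left(6048 + 7 \cdot \frac{1}{10}\right) = 5664 - \left(6048 + \frac{7}{10}\right) = 5664 - \frac{60487}{10} = - \frac{3847}{10}$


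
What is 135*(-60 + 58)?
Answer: -270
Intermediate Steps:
135*(-60 + 58) = 135*(-2) = -270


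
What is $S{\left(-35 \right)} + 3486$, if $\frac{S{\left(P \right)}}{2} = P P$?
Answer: $5936$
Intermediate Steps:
$S{\left(P \right)} = 2 P^{2}$ ($S{\left(P \right)} = 2 P P = 2 P^{2}$)
$S{\left(-35 \right)} + 3486 = 2 \left(-35\right)^{2} + 3486 = 2 \cdot 1225 + 3486 = 2450 + 3486 = 5936$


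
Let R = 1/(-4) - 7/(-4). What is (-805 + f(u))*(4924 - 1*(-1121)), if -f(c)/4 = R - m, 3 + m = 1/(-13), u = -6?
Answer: -4976895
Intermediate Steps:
m = -40/13 (m = -3 + 1/(-13) = -3 - 1/13 = -40/13 ≈ -3.0769)
R = 3/2 (R = 1*(-1/4) - 7*(-1/4) = -1/4 + 7/4 = 3/2 ≈ 1.5000)
f(c) = -238/13 (f(c) = -4*(3/2 - 1*(-40/13)) = -4*(3/2 + 40/13) = -4*119/26 = -238/13)
(-805 + f(u))*(4924 - 1*(-1121)) = (-805 - 238/13)*(4924 - 1*(-1121)) = -10703*(4924 + 1121)/13 = -10703/13*6045 = -4976895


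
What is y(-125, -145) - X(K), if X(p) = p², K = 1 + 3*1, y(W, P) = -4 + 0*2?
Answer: -20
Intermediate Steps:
y(W, P) = -4 (y(W, P) = -4 + 0 = -4)
K = 4 (K = 1 + 3 = 4)
y(-125, -145) - X(K) = -4 - 1*4² = -4 - 1*16 = -4 - 16 = -20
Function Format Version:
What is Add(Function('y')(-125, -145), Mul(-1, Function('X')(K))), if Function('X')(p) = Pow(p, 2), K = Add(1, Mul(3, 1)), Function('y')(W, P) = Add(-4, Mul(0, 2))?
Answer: -20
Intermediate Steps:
Function('y')(W, P) = -4 (Function('y')(W, P) = Add(-4, 0) = -4)
K = 4 (K = Add(1, 3) = 4)
Add(Function('y')(-125, -145), Mul(-1, Function('X')(K))) = Add(-4, Mul(-1, Pow(4, 2))) = Add(-4, Mul(-1, 16)) = Add(-4, -16) = -20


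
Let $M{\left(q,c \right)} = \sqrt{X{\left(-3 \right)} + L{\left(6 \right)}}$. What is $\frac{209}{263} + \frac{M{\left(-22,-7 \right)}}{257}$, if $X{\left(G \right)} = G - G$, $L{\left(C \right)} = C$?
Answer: $\frac{209}{263} + \frac{\sqrt{6}}{257} \approx 0.80421$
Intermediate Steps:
$X{\left(G \right)} = 0$
$M{\left(q,c \right)} = \sqrt{6}$ ($M{\left(q,c \right)} = \sqrt{0 + 6} = \sqrt{6}$)
$\frac{209}{263} + \frac{M{\left(-22,-7 \right)}}{257} = \frac{209}{263} + \frac{\sqrt{6}}{257}$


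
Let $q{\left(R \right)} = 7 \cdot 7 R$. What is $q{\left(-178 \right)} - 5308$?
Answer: $-14030$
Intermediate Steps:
$q{\left(R \right)} = 49 R$
$q{\left(-178 \right)} - 5308 = 49 \left(-178\right) - 5308 = -8722 - 5308 = -14030$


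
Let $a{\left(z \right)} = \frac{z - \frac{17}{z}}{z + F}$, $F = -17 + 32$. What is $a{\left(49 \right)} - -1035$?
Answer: $\frac{203009}{196} \approx 1035.8$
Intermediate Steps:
$F = 15$
$a{\left(z \right)} = \frac{z - \frac{17}{z}}{15 + z}$ ($a{\left(z \right)} = \frac{z - \frac{17}{z}}{z + 15} = \frac{z - \frac{17}{z}}{15 + z}$)
$a{\left(49 \right)} - -1035 = \frac{-17 + 49^{2}}{49 \left(15 + 49\right)} - -1035 = \frac{-17 + 2401}{49 \cdot 64} + 1035 = \frac{1}{49} \cdot \frac{1}{64} \cdot 2384 + 1035 = \frac{149}{196} + 1035 = \frac{203009}{196}$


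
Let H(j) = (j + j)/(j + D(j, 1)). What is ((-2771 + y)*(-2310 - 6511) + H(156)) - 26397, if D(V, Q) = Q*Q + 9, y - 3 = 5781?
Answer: -2208137654/83 ≈ -2.6604e+7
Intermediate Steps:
y = 5784 (y = 3 + 5781 = 5784)
D(V, Q) = 9 + Q**2 (D(V, Q) = Q**2 + 9 = 9 + Q**2)
H(j) = 2*j/(10 + j) (H(j) = (j + j)/(j + (9 + 1**2)) = (2*j)/(j + (9 + 1)) = (2*j)/(j + 10) = (2*j)/(10 + j) = 2*j/(10 + j))
((-2771 + y)*(-2310 - 6511) + H(156)) - 26397 = ((-2771 + 5784)*(-2310 - 6511) + 2*156/(10 + 156)) - 26397 = (3013*(-8821) + 2*156/166) - 26397 = (-26577673 + 2*156*(1/166)) - 26397 = (-26577673 + 156/83) - 26397 = -2205946703/83 - 26397 = -2208137654/83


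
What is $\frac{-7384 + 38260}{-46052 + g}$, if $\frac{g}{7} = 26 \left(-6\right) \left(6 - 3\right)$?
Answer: $- \frac{7719}{12332} \approx -0.62593$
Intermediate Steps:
$g = -3276$ ($g = 7 \cdot 26 \left(-6\right) \left(6 - 3\right) = 7 \left(\left(-156\right) 3\right) = 7 \left(-468\right) = -3276$)
$\frac{-7384 + 38260}{-46052 + g} = \frac{-7384 + 38260}{-46052 - 3276} = \frac{30876}{-49328} = 30876 \left(- \frac{1}{49328}\right) = - \frac{7719}{12332}$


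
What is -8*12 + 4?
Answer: -92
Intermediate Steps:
-8*12 + 4 = -96 + 4 = -92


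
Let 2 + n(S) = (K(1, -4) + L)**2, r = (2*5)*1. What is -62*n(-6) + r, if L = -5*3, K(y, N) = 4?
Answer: -7368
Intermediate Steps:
L = -15
r = 10 (r = 10*1 = 10)
n(S) = 119 (n(S) = -2 + (4 - 15)**2 = -2 + (-11)**2 = -2 + 121 = 119)
-62*n(-6) + r = -62*119 + 10 = -7378 + 10 = -7368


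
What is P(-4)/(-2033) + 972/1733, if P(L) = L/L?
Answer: 1974343/3523189 ≈ 0.56038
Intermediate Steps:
P(L) = 1
P(-4)/(-2033) + 972/1733 = 1/(-2033) + 972/1733 = 1*(-1/2033) + 972*(1/1733) = -1/2033 + 972/1733 = 1974343/3523189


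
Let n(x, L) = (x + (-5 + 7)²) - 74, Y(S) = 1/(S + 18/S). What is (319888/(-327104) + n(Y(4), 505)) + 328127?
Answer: 114015255243/347548 ≈ 3.2806e+5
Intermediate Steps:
n(x, L) = -70 + x (n(x, L) = (x + 2²) - 74 = (x + 4) - 74 = (4 + x) - 74 = -70 + x)
(319888/(-327104) + n(Y(4), 505)) + 328127 = (319888/(-327104) + (-70 + 4/(18 + 4²))) + 328127 = (319888*(-1/327104) + (-70 + 4/(18 + 16))) + 328127 = (-19993/20444 + (-70 + 4/34)) + 328127 = (-19993/20444 + (-70 + 4*(1/34))) + 328127 = (-19993/20444 + (-70 + 2/17)) + 328127 = (-19993/20444 - 1188/17) + 328127 = -24627353/347548 + 328127 = 114015255243/347548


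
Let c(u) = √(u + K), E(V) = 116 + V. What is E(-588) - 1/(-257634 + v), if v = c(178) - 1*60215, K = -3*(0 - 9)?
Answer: -47685209355463/101027986596 + √205/101027986596 ≈ -472.00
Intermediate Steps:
K = 27 (K = -3*(-9) = 27)
c(u) = √(27 + u) (c(u) = √(u + 27) = √(27 + u))
v = -60215 + √205 (v = √(27 + 178) - 1*60215 = √205 - 60215 = -60215 + √205 ≈ -60201.)
E(-588) - 1/(-257634 + v) = (116 - 588) - 1/(-257634 + (-60215 + √205)) = -472 - 1/(-317849 + √205)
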